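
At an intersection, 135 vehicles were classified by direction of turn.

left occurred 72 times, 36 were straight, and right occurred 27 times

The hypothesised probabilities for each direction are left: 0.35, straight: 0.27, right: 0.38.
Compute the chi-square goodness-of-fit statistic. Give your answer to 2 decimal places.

24.48

Expected counts E_i = n·p_i: 135×0.35 = 47.25, 135×0.27 = 36.45, 135×0.38 = 51.3.
left: (72 − 47.25)²/47.25 = 612.5625/47.25 = 12.964
straight: (36 − 36.45)²/36.45 = 0.2025/36.45 = 0.006
right: (27 − 51.3)²/51.3 = 590.49/51.3 = 11.511
Sum = 24.48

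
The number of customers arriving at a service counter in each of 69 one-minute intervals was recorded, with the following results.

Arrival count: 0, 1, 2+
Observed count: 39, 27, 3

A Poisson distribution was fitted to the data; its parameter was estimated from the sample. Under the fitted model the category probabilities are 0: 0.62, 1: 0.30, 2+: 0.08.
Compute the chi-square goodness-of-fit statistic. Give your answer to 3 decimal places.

3.402

Expected counts E_i = n·p_i: 69×0.62 = 42.78, 69×0.30 = 20.7, 69×0.08 = 5.52.
0: (39 − 42.78)²/42.78 = 14.2884/42.78 = 0.3340
1: (27 − 20.7)²/20.7 = 39.69/20.7 = 1.9174
2+: (3 − 5.52)²/5.52 = 6.3504/5.52 = 1.1504
Sum = 3.402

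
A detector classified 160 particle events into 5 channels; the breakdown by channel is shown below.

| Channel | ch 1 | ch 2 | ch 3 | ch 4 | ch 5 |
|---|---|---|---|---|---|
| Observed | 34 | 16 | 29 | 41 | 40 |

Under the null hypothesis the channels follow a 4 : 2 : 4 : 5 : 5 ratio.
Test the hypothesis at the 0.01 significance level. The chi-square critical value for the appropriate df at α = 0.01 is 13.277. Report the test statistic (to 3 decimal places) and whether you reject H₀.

0.431; do not reject

Ratio total = 20. Expected counts: 160×4/20 = 32, 160×2/20 = 16, 160×4/20 = 32, 160×5/20 = 40, 160×5/20 = 40.
cat         O        E   (O−E)²/E
ch 1       34       32     0.1250
ch 2       16       16     0.0000
ch 3       29       32     0.2813
ch 4       41       40     0.0250
ch 5       40       40     0.0000
Sum = 0.431
df = 4. Since 0.431 < 13.277, we do not reject H₀.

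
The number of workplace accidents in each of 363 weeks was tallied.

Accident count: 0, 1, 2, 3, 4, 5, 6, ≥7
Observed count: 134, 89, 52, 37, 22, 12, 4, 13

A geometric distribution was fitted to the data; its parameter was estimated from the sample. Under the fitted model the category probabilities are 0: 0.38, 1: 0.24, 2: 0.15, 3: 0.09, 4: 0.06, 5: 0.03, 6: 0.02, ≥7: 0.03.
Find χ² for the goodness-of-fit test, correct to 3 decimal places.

2.825

Expected counts E_i = n·p_i: 363×0.38 = 137.94, 363×0.24 = 87.12, 363×0.15 = 54.45, 363×0.09 = 32.67, 363×0.06 = 21.78, 363×0.03 = 10.89, 363×0.02 = 7.26, 363×0.03 = 10.89.
cat         O        E   (O−E)²/E
0         134   137.94     0.1125
1          89    87.12     0.0406
2          52    54.45     0.1102
3          37    32.67     0.5739
4          22    21.78     0.0022
5          12    10.89     0.1131
6           4     7.26     1.4639
≥7         13    10.89     0.4088
Sum = 2.825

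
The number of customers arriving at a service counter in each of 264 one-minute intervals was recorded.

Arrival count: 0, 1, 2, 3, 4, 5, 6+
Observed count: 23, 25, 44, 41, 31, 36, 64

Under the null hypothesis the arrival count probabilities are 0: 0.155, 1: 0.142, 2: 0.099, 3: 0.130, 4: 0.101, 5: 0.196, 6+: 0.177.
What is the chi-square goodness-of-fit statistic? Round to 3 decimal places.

37.398

Expected counts E_i = n·p_i: 264×0.155 = 40.92, 264×0.142 = 37.488, 264×0.099 = 26.136, 264×0.130 = 34.32, 264×0.101 = 26.664, 264×0.196 = 51.744, 264×0.177 = 46.728.
0: (23 − 40.92)²/40.92 = 321.1264/40.92 = 7.8477
1: (25 − 37.488)²/37.488 = 155.950144/37.488 = 4.1600
2: (44 − 26.136)²/26.136 = 319.122496/26.136 = 12.2101
3: (41 − 34.32)²/34.32 = 44.6224/34.32 = 1.3002
4: (31 − 26.664)²/26.664 = 18.800896/26.664 = 0.7051
5: (36 − 51.744)²/51.744 = 247.873536/51.744 = 4.7904
6+: (64 − 46.728)²/46.728 = 298.321984/46.728 = 6.3842
Sum = 37.398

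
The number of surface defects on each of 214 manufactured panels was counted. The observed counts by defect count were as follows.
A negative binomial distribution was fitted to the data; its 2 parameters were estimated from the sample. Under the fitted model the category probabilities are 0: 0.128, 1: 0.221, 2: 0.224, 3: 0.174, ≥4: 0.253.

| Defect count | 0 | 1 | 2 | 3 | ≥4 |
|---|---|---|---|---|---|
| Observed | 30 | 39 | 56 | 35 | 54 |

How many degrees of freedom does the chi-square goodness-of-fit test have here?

There are k = 5 categories and 2 parameters estimated from the data, so df = 5 − 1 − 2 = 2.

2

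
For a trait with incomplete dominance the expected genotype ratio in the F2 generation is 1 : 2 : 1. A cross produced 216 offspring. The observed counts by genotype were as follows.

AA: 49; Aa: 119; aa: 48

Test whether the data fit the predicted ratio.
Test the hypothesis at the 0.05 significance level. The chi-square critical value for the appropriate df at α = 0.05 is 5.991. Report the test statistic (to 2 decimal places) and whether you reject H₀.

Ratio total = 4. Expected counts: 216×1/4 = 54, 216×2/4 = 108, 216×1/4 = 54.
χ² = (49−54)²/54 + (119−108)²/108 + (48−54)²/54
   = 0.463 + 1.120 + 0.667
Sum = 2.25
df = 2. Since 2.25 < 5.991, we do not reject H₀.

2.25; do not reject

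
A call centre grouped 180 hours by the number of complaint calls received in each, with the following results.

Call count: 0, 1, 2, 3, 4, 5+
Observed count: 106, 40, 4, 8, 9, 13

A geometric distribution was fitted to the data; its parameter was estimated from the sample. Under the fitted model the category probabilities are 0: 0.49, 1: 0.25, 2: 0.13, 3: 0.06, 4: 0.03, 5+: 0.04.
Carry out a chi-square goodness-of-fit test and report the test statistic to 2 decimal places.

28.03

Expected counts E_i = n·p_i: 180×0.49 = 88.2, 180×0.25 = 45, 180×0.13 = 23.4, 180×0.06 = 10.8, 180×0.03 = 5.4, 180×0.04 = 7.2.
0: (106 − 88.2)²/88.2 = 316.84/88.2 = 3.592
1: (40 − 45)²/45 = 25/45 = 0.556
2: (4 − 23.4)²/23.4 = 376.36/23.4 = 16.084
3: (8 − 10.8)²/10.8 = 7.84/10.8 = 0.726
4: (9 − 5.4)²/5.4 = 12.96/5.4 = 2.400
5+: (13 − 7.2)²/7.2 = 33.64/7.2 = 4.672
Sum = 28.03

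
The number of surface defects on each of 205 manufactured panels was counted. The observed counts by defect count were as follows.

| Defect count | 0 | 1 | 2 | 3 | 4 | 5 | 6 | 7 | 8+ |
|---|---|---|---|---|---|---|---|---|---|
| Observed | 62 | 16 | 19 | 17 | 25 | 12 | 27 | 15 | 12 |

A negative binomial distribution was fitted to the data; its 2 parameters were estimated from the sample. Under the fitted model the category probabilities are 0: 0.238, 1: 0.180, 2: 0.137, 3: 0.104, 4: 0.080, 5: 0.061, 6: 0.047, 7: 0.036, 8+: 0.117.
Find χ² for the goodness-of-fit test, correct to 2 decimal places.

Expected counts E_i = n·p_i: 205×0.238 = 48.79, 205×0.180 = 36.9, 205×0.137 = 28.085, 205×0.104 = 21.32, 205×0.080 = 16.4, 205×0.061 = 12.505, 205×0.047 = 9.635, 205×0.036 = 7.38, 205×0.117 = 23.985.
cat         O        E   (O−E)²/E
0          62    48.79      3.577
1          16     36.9     11.838
2          19   28.085      2.939
3          17    21.32      0.875
4          25     16.4      4.510
5          12   12.505      0.020
6          27    9.635     31.297
7          15     7.38      7.868
8+         12   23.985      5.989
Sum = 68.91

68.91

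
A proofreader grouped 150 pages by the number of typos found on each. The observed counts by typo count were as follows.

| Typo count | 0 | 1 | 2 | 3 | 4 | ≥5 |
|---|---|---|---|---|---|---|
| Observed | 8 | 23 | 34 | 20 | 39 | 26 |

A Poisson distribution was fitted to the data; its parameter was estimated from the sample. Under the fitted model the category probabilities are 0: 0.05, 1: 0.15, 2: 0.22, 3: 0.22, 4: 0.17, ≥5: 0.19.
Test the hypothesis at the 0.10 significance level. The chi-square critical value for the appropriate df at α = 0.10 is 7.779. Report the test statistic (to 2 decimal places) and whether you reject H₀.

Expected counts E_i = n·p_i: 150×0.05 = 7.5, 150×0.15 = 22.5, 150×0.22 = 33, 150×0.22 = 33, 150×0.17 = 25.5, 150×0.19 = 28.5.
0: (8 − 7.5)²/7.5 = 0.25/7.5 = 0.033
1: (23 − 22.5)²/22.5 = 0.25/22.5 = 0.011
2: (34 − 33)²/33 = 1/33 = 0.030
3: (20 − 33)²/33 = 169/33 = 5.121
4: (39 − 25.5)²/25.5 = 182.25/25.5 = 7.147
≥5: (26 − 28.5)²/28.5 = 6.25/28.5 = 0.219
Sum = 12.56
df = 4. Since 12.56 > 7.779, we reject H₀.

12.56; reject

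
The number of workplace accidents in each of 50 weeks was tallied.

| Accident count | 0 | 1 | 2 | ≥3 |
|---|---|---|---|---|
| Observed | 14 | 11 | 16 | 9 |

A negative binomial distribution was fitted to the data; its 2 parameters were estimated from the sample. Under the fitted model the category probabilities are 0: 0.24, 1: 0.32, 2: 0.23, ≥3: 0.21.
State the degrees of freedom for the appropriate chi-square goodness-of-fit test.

There are k = 4 categories and 2 parameters estimated from the data, so df = 4 − 1 − 2 = 1.

1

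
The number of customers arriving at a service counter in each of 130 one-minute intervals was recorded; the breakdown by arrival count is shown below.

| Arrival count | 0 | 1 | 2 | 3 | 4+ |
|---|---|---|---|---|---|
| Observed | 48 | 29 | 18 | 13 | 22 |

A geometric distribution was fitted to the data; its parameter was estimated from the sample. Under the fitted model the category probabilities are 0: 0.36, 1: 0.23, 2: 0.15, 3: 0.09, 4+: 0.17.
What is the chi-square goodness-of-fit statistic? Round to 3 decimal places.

0.318

Expected counts E_i = n·p_i: 130×0.36 = 46.8, 130×0.23 = 29.9, 130×0.15 = 19.5, 130×0.09 = 11.7, 130×0.17 = 22.1.
χ² = (48−46.8)²/46.8 + (29−29.9)²/29.9 + (18−19.5)²/19.5 + (13−11.7)²/11.7 + (22−22.1)²/22.1
   = 0.0308 + 0.0271 + 0.1154 + 0.1444 + 0.0005
Sum = 0.318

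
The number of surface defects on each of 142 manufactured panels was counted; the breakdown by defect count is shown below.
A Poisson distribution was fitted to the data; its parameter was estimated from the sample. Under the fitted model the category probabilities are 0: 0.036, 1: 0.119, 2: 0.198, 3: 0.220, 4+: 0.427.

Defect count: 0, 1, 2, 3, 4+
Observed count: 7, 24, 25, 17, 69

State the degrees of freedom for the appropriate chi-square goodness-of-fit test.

There are k = 5 categories and 1 parameter estimated from the data, so df = 5 − 1 − 1 = 3.

3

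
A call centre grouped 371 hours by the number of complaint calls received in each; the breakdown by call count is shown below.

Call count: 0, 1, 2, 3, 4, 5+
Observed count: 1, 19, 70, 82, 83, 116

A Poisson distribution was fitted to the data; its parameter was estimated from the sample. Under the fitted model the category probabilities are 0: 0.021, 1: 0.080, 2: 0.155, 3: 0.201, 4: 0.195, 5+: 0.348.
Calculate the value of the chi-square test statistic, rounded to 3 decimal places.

16.118

Expected counts E_i = n·p_i: 371×0.021 = 7.791, 371×0.080 = 29.68, 371×0.155 = 57.505, 371×0.201 = 74.571, 371×0.195 = 72.345, 371×0.348 = 129.108.
cat         O        E   (O−E)²/E
0           1    7.791     5.9194
1          19    29.68     3.8431
2          70   57.505     2.7150
3          82   74.571     0.7401
4          83   72.345     1.5693
5+        116  129.108     1.3308
Sum = 16.118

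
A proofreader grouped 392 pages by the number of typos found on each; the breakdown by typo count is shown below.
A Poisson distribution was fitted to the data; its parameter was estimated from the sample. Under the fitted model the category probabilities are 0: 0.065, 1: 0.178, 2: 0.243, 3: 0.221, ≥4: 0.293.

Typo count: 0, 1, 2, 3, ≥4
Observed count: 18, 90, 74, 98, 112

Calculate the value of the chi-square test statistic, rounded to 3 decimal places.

14.364

Expected counts E_i = n·p_i: 392×0.065 = 25.48, 392×0.178 = 69.776, 392×0.243 = 95.256, 392×0.221 = 86.632, 392×0.293 = 114.856.
χ² = (18−25.48)²/25.48 + (90−69.776)²/69.776 + (74−95.256)²/95.256 + (98−86.632)²/86.632 + (112−114.856)²/114.856
   = 2.1959 + 5.8618 + 4.7432 + 1.4917 + 0.0710
Sum = 14.364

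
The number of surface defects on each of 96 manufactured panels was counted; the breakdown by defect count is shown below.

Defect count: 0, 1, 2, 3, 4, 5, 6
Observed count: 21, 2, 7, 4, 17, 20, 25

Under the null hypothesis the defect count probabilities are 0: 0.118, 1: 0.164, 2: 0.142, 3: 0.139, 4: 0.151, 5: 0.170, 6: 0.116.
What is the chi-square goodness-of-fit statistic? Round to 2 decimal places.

48.55

Expected counts E_i = n·p_i: 96×0.118 = 11.328, 96×0.164 = 15.744, 96×0.142 = 13.632, 96×0.139 = 13.344, 96×0.151 = 14.496, 96×0.170 = 16.32, 96×0.116 = 11.136.
χ² = (21−11.328)²/11.328 + (2−15.744)²/15.744 + (7−13.632)²/13.632 + (4−13.344)²/13.344 + (17−14.496)²/14.496 + (20−16.32)²/16.32 + (25−11.136)²/11.136
   = 8.258 + 11.998 + 3.226 + 6.543 + 0.433 + 0.830 + 17.260
Sum = 48.55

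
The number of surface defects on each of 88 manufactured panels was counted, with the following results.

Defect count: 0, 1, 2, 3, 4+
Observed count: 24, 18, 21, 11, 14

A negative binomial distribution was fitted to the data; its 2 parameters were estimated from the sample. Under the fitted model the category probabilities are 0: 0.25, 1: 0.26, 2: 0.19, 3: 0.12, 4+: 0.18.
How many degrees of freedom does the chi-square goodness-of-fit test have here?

2

There are k = 5 categories and 2 parameters estimated from the data, so df = 5 − 1 − 2 = 2.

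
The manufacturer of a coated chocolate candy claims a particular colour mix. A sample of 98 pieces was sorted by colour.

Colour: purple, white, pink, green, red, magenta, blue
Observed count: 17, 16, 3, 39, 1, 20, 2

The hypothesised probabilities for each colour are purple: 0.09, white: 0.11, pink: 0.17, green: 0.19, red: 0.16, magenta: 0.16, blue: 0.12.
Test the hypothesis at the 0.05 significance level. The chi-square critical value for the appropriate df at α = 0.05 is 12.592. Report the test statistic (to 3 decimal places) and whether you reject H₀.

66.655; reject

Expected counts E_i = n·p_i: 98×0.09 = 8.82, 98×0.11 = 10.78, 98×0.17 = 16.66, 98×0.19 = 18.62, 98×0.16 = 15.68, 98×0.16 = 15.68, 98×0.12 = 11.76.
cat          O        E   (O−E)²/E
purple      17     8.82     7.5864
white       16    10.78     2.5277
pink         3    16.66    11.2002
green       39    18.62    22.3064
red          1    15.68    13.7438
magenta     20    15.68     1.1902
blue         2    11.76     8.1001
Sum = 66.655
df = 6. Since 66.655 > 12.592, we reject H₀.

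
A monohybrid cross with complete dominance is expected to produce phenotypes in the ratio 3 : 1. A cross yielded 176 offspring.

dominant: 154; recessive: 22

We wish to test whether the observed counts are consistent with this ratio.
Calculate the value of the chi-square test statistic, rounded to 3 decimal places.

14.667

Ratio total = 4. Expected counts: 176×3/4 = 132, 176×1/4 = 44.
χ² = (154−132)²/132 + (22−44)²/44
   = 3.6667 + 11.0000
Sum = 14.667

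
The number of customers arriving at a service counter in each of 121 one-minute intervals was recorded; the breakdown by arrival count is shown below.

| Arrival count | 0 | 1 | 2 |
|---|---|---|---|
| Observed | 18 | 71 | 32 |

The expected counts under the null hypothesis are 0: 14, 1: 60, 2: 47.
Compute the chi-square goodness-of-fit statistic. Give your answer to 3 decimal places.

7.947

cat         O        E   (O−E)²/E
0          18       14     1.1429
1          71       60     2.0167
2          32       47     4.7872
Sum = 7.947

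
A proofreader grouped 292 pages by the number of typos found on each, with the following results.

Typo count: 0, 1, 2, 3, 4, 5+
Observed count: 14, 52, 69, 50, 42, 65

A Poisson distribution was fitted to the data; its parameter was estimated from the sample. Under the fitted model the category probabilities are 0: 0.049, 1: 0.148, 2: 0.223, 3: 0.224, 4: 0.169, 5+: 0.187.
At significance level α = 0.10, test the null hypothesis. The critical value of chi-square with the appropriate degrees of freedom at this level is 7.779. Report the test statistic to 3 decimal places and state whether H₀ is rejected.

Expected counts E_i = n·p_i: 292×0.049 = 14.308, 292×0.148 = 43.216, 292×0.223 = 65.116, 292×0.224 = 65.408, 292×0.169 = 49.348, 292×0.187 = 54.604.
0: (14 − 14.308)²/14.308 = 0.094864/14.308 = 0.0066
1: (52 − 43.216)²/43.216 = 77.158656/43.216 = 1.7854
2: (69 − 65.116)²/65.116 = 15.085456/65.116 = 0.2317
3: (50 − 65.408)²/65.408 = 237.406464/65.408 = 3.6296
4: (42 − 49.348)²/49.348 = 53.993104/49.348 = 1.0941
5+: (65 − 54.604)²/54.604 = 108.076816/54.604 = 1.9793
Sum = 8.727
df = 4. Since 8.727 > 7.779, we reject H₀.

8.727; reject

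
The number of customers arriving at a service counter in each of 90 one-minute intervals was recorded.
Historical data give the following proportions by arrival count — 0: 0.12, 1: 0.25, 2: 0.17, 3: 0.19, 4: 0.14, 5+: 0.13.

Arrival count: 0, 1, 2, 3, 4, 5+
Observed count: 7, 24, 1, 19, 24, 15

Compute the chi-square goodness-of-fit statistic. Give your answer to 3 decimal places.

Expected counts E_i = n·p_i: 90×0.12 = 10.8, 90×0.25 = 22.5, 90×0.17 = 15.3, 90×0.19 = 17.1, 90×0.14 = 12.6, 90×0.13 = 11.7.
cat         O        E   (O−E)²/E
0           7     10.8     1.3370
1          24     22.5     0.1000
2           1     15.3    13.3654
3          19     17.1     0.2111
4          24     12.6    10.3143
5+         15     11.7     0.9308
Sum = 26.259

26.259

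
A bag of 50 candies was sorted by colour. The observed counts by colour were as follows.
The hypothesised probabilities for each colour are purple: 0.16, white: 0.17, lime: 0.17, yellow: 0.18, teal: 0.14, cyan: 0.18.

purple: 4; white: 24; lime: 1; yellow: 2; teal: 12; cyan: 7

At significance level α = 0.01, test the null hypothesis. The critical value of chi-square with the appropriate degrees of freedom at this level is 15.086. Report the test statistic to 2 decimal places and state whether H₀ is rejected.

46.34; reject

Expected counts E_i = n·p_i: 50×0.16 = 8, 50×0.17 = 8.5, 50×0.17 = 8.5, 50×0.18 = 9, 50×0.14 = 7, 50×0.18 = 9.
cat         O        E   (O−E)²/E
purple      4        8      2.000
white      24      8.5     28.265
lime        1      8.5      6.618
yellow      2        9      5.444
teal       12        7      3.571
cyan        7        9      0.444
Sum = 46.34
df = 5. Since 46.34 > 15.086, we reject H₀.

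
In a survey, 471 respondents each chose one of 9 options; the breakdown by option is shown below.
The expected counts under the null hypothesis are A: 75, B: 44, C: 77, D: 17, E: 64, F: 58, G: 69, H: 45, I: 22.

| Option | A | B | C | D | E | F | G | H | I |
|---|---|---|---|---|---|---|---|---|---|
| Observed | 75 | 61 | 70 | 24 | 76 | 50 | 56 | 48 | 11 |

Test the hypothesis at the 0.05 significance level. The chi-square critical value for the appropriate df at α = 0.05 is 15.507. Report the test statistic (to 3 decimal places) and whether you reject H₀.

21.590; reject

A: (75 − 75)²/75 = 0/75 = 0.0000
B: (61 − 44)²/44 = 289/44 = 6.5682
C: (70 − 77)²/77 = 49/77 = 0.6364
D: (24 − 17)²/17 = 49/17 = 2.8824
E: (76 − 64)²/64 = 144/64 = 2.2500
F: (50 − 58)²/58 = 64/58 = 1.1034
G: (56 − 69)²/69 = 169/69 = 2.4493
H: (48 − 45)²/45 = 9/45 = 0.2000
I: (11 − 22)²/22 = 121/22 = 5.5000
Sum = 21.590
df = 8. Since 21.590 > 15.507, we reject H₀.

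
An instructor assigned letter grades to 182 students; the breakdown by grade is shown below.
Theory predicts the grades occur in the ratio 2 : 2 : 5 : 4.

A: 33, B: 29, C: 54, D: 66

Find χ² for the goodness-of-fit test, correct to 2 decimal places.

6.37

Ratio total = 13. Expected counts: 182×2/13 = 28, 182×2/13 = 28, 182×5/13 = 70, 182×4/13 = 56.
cat         O        E   (O−E)²/E
A          33       28      0.893
B          29       28      0.036
C          54       70      3.657
D          66       56      1.786
Sum = 6.37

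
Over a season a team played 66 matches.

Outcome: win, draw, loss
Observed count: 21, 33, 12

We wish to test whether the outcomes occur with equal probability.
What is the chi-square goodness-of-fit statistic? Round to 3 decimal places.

Under H₀ each category has probability 1/3, so each expected count is 66/3 = 22.
χ² = (21−22)²/22 + (33−22)²/22 + (12−22)²/22
   = 0.0455 + 5.5000 + 4.5455
Sum = 10.091

10.091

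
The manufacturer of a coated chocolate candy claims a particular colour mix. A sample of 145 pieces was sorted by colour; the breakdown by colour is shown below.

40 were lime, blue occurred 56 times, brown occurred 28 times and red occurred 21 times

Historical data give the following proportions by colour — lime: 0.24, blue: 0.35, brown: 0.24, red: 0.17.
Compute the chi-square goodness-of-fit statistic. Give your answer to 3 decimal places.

Expected counts E_i = n·p_i: 145×0.24 = 34.8, 145×0.35 = 50.75, 145×0.24 = 34.8, 145×0.17 = 24.65.
cat         O        E   (O−E)²/E
lime       40     34.8     0.7770
blue       56    50.75     0.5431
brown      28     34.8     1.3287
red        21    24.65     0.5405
Sum = 3.189

3.189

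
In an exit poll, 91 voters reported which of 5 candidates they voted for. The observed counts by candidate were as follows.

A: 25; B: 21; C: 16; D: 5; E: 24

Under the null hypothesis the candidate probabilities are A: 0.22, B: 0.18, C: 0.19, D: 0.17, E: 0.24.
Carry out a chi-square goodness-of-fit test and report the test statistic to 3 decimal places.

Expected counts E_i = n·p_i: 91×0.22 = 20.02, 91×0.18 = 16.38, 91×0.19 = 17.29, 91×0.17 = 15.47, 91×0.24 = 21.84.
A: (25 − 20.02)²/20.02 = 24.8004/20.02 = 1.2388
B: (21 − 16.38)²/16.38 = 21.3444/16.38 = 1.3031
C: (16 − 17.29)²/17.29 = 1.6641/17.29 = 0.0962
D: (5 − 15.47)²/15.47 = 109.6209/15.47 = 7.0860
E: (24 − 21.84)²/21.84 = 4.6656/21.84 = 0.2136
Sum = 9.938

9.938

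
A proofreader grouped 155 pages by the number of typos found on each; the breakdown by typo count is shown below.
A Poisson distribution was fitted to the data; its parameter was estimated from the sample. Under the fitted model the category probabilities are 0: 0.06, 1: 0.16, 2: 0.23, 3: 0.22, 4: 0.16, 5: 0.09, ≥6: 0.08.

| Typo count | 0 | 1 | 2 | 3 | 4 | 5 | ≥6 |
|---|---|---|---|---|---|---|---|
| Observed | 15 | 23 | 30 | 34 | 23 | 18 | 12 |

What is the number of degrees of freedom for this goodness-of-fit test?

5

There are k = 7 categories and 1 parameter estimated from the data, so df = 7 − 1 − 1 = 5.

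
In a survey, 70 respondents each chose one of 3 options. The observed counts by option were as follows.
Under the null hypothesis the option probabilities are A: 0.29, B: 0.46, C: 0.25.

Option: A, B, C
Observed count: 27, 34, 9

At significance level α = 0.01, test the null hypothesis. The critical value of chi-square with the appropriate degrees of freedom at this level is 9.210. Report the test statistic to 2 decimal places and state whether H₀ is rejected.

Expected counts E_i = n·p_i: 70×0.29 = 20.3, 70×0.46 = 32.2, 70×0.25 = 17.5.
A: (27 − 20.3)²/20.3 = 44.89/20.3 = 2.211
B: (34 − 32.2)²/32.2 = 3.24/32.2 = 0.101
C: (9 − 17.5)²/17.5 = 72.25/17.5 = 4.129
Sum = 6.44
df = 2. Since 6.44 < 9.210, we do not reject H₀.

6.44; do not reject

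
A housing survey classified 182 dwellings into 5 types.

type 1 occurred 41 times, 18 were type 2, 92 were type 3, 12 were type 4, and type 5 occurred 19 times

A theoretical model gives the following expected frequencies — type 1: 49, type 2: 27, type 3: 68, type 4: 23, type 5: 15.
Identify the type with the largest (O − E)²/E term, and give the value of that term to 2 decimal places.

cat         O        E   (O−E)²/E
type 1     41       49      1.306
type 2     18       27      3.000
type 3     92       68      8.471
type 4     12       23      5.261
type 5     19       15      1.067
The largest term is for type 3: 8.47.

type 3, 8.47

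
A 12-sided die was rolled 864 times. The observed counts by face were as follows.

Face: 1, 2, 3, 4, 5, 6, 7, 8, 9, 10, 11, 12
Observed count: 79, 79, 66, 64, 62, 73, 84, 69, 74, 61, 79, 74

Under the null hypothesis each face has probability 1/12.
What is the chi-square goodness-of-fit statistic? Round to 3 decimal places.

8.750

Expected count for each of the 12 categories: 864/12 = 72.
χ² = (79−72)²/72 + (79−72)²/72 + (66−72)²/72 + (64−72)²/72 + (62−72)²/72 + (73−72)²/72 + (84−72)²/72 + (69−72)²/72 + (74−72)²/72 + (61−72)²/72 + (79−72)²/72 + (74−72)²/72
   = 0.6806 + 0.6806 + 0.5000 + 0.8889 + 1.3889 + 0.0139 + 2.0000 + 0.1250 + 0.0556 + 1.6806 + 0.6806 + 0.0556
Sum = 8.750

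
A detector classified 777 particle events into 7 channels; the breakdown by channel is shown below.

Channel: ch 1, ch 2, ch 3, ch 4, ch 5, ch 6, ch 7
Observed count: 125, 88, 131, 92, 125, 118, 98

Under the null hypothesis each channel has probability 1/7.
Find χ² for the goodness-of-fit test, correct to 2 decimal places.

17.12

Expected count for each of the 7 categories: 777/7 = 111.
ch 1: (125 − 111)²/111 = 196/111 = 1.766
ch 2: (88 − 111)²/111 = 529/111 = 4.766
ch 3: (131 − 111)²/111 = 400/111 = 3.604
ch 4: (92 − 111)²/111 = 361/111 = 3.252
ch 5: (125 − 111)²/111 = 196/111 = 1.766
ch 6: (118 − 111)²/111 = 49/111 = 0.441
ch 7: (98 − 111)²/111 = 169/111 = 1.523
Sum = 17.12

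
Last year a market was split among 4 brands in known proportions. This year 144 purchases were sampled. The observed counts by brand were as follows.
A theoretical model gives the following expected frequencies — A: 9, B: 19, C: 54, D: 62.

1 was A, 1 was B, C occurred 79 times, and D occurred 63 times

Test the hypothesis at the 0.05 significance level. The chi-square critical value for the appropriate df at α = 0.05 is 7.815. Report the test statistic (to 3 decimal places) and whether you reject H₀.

cat         O        E   (O−E)²/E
A           1        9     7.1111
B           1       19    17.0526
C          79       54    11.5741
D          63       62     0.0161
Sum = 35.754
df = 3. Since 35.754 > 7.815, we reject H₀.

35.754; reject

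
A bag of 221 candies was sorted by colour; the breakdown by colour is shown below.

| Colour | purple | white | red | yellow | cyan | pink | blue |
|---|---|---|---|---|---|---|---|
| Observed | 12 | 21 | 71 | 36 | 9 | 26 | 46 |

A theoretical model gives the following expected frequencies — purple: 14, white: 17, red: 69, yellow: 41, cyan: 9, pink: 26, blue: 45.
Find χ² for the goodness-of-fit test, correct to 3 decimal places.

1.917

cat         O        E   (O−E)²/E
purple     12       14     0.2857
white      21       17     0.9412
red        71       69     0.0580
yellow     36       41     0.6098
cyan        9        9     0.0000
pink       26       26     0.0000
blue       46       45     0.0222
Sum = 1.917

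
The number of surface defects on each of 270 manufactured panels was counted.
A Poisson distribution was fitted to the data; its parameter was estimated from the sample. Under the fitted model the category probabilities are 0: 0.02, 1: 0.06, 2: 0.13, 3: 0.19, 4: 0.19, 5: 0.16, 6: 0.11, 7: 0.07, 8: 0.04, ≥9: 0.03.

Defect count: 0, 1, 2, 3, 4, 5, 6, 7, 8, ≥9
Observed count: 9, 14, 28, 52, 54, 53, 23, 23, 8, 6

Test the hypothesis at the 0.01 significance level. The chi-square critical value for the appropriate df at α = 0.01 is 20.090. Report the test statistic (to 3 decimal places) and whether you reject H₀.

Expected counts E_i = n·p_i: 270×0.02 = 5.4, 270×0.06 = 16.2, 270×0.13 = 35.1, 270×0.19 = 51.3, 270×0.19 = 51.3, 270×0.16 = 43.2, 270×0.11 = 29.7, 270×0.07 = 18.9, 270×0.04 = 10.8, 270×0.03 = 8.1.
cat         O        E   (O−E)²/E
0           9      5.4     2.4000
1          14     16.2     0.2988
2          28     35.1     1.4362
3          52     51.3     0.0096
4          54     51.3     0.1421
5          53     43.2     2.2231
6          23     29.7     1.5114
7          23     18.9     0.8894
8           8     10.8     0.7259
≥9          6      8.1     0.5444
Sum = 10.181
df = 8. Since 10.181 < 20.090, we do not reject H₀.

10.181; do not reject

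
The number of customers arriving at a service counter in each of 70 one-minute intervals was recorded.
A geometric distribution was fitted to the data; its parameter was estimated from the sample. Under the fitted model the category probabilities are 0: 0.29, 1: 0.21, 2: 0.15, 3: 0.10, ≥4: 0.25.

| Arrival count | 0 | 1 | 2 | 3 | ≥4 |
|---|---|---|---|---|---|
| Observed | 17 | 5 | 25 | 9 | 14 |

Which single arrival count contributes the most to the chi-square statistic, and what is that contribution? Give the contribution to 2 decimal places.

2, 20.02

Expected counts E_i = n·p_i: 70×0.29 = 20.3, 70×0.21 = 14.7, 70×0.15 = 10.5, 70×0.10 = 7, 70×0.25 = 17.5.
0: (17 − 20.3)²/20.3 = 10.89/20.3 = 0.536
1: (5 − 14.7)²/14.7 = 94.09/14.7 = 6.401
2: (25 − 10.5)²/10.5 = 210.25/10.5 = 20.024
3: (9 − 7)²/7 = 4/7 = 0.571
≥4: (14 − 17.5)²/17.5 = 12.25/17.5 = 0.700
The largest term is for 2: 20.02.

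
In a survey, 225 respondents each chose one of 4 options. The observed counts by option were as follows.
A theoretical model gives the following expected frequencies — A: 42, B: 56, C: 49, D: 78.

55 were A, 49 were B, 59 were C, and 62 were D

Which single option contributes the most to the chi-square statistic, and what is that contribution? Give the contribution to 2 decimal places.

A, 4.02

cat         O        E   (O−E)²/E
A          55       42      4.024
B          49       56      0.875
C          59       49      2.041
D          62       78      3.282
The largest term is for A: 4.02.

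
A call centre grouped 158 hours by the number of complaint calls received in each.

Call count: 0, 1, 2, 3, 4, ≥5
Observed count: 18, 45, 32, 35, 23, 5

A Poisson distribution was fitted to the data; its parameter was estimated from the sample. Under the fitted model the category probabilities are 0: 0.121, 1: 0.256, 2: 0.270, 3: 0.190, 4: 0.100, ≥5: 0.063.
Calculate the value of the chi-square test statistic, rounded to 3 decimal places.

Expected counts E_i = n·p_i: 158×0.121 = 19.118, 158×0.256 = 40.448, 158×0.270 = 42.66, 158×0.190 = 30.02, 158×0.100 = 15.8, 158×0.063 = 9.954.
0: (18 − 19.118)²/19.118 = 1.249924/19.118 = 0.0654
1: (45 − 40.448)²/40.448 = 20.720704/40.448 = 0.5123
2: (32 − 42.66)²/42.66 = 113.6356/42.66 = 2.6638
3: (35 − 30.02)²/30.02 = 24.8004/30.02 = 0.8261
4: (23 − 15.8)²/15.8 = 51.84/15.8 = 3.2810
≥5: (5 − 9.954)²/9.954 = 24.542116/9.954 = 2.4656
Sum = 9.814

9.814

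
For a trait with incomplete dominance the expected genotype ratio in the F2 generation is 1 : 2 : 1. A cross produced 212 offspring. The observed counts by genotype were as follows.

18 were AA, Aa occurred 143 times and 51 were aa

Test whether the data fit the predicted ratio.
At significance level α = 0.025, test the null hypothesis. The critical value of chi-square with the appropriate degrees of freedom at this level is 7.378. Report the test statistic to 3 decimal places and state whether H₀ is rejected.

Ratio total = 4. Expected counts: 212×1/4 = 53, 212×2/4 = 106, 212×1/4 = 53.
AA: (18 − 53)²/53 = 1225/53 = 23.1132
Aa: (143 − 106)²/106 = 1369/106 = 12.9151
aa: (51 − 53)²/53 = 4/53 = 0.0755
Sum = 36.104
df = 2. Since 36.104 > 7.378, we reject H₀.

36.104; reject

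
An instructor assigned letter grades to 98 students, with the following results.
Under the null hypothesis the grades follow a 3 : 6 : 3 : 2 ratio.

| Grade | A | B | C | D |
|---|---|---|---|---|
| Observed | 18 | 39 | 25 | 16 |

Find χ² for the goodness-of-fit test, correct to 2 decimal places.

1.69

Ratio total = 14. Expected counts: 98×3/14 = 21, 98×6/14 = 42, 98×3/14 = 21, 98×2/14 = 14.
A: (18 − 21)²/21 = 9/21 = 0.429
B: (39 − 42)²/42 = 9/42 = 0.214
C: (25 − 21)²/21 = 16/21 = 0.762
D: (16 − 14)²/14 = 4/14 = 0.286
Sum = 1.69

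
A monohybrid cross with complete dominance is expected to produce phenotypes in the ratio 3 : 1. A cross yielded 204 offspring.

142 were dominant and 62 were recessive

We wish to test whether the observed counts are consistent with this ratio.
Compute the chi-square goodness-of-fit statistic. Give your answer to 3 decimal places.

3.163

Ratio total = 4. Expected counts: 204×3/4 = 153, 204×1/4 = 51.
dominant: (142 − 153)²/153 = 121/153 = 0.7908
recessive: (62 − 51)²/51 = 121/51 = 2.3725
Sum = 3.163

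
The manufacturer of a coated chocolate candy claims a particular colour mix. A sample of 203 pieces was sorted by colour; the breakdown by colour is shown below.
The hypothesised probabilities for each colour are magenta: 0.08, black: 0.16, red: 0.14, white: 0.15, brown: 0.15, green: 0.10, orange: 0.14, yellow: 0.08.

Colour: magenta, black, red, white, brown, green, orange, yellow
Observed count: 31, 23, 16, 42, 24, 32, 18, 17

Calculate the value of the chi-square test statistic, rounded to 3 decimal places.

37.956

Expected counts E_i = n·p_i: 203×0.08 = 16.24, 203×0.16 = 32.48, 203×0.14 = 28.42, 203×0.15 = 30.45, 203×0.15 = 30.45, 203×0.10 = 20.3, 203×0.14 = 28.42, 203×0.08 = 16.24.
magenta: (31 − 16.24)²/16.24 = 217.8576/16.24 = 13.4149
black: (23 − 32.48)²/32.48 = 89.8704/32.48 = 2.7669
red: (16 − 28.42)²/28.42 = 154.2564/28.42 = 5.4277
white: (42 − 30.45)²/30.45 = 133.4025/30.45 = 4.3810
brown: (24 − 30.45)²/30.45 = 41.6025/30.45 = 1.3663
green: (32 − 20.3)²/20.3 = 136.89/20.3 = 6.7433
orange: (18 − 28.42)²/28.42 = 108.5764/28.42 = 3.8204
yellow: (17 − 16.24)²/16.24 = 0.5776/16.24 = 0.0356
Sum = 37.956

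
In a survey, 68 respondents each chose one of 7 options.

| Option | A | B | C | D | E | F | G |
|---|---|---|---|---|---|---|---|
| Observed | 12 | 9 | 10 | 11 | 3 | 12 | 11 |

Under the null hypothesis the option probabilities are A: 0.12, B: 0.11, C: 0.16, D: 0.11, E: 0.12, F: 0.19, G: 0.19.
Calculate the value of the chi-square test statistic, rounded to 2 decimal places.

Expected counts E_i = n·p_i: 68×0.12 = 8.16, 68×0.11 = 7.48, 68×0.16 = 10.88, 68×0.11 = 7.48, 68×0.12 = 8.16, 68×0.19 = 12.92, 68×0.19 = 12.92.
cat         O        E   (O−E)²/E
A          12     8.16      1.807
B           9     7.48      0.309
C          10    10.88      0.071
D          11     7.48      1.656
E           3     8.16      3.263
F          12    12.92      0.066
G          11    12.92      0.285
Sum = 7.46

7.46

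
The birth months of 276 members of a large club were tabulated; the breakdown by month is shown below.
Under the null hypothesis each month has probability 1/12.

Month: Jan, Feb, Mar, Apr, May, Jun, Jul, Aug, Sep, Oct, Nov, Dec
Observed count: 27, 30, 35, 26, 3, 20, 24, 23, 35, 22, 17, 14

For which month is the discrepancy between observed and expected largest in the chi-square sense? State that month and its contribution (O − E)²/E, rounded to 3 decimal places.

Under H₀ each category has probability 1/12, so each expected count is 276/12 = 23.
Jan: (27 − 23)²/23 = 16/23 = 0.6957
Feb: (30 − 23)²/23 = 49/23 = 2.1304
Mar: (35 − 23)²/23 = 144/23 = 6.2609
Apr: (26 − 23)²/23 = 9/23 = 0.3913
May: (3 − 23)²/23 = 400/23 = 17.3913
Jun: (20 − 23)²/23 = 9/23 = 0.3913
Jul: (24 − 23)²/23 = 1/23 = 0.0435
Aug: (23 − 23)²/23 = 0/23 = 0.0000
Sep: (35 − 23)²/23 = 144/23 = 6.2609
Oct: (22 − 23)²/23 = 1/23 = 0.0435
Nov: (17 − 23)²/23 = 36/23 = 1.5652
Dec: (14 − 23)²/23 = 81/23 = 3.5217
The largest term is for May: 17.391.

May, 17.391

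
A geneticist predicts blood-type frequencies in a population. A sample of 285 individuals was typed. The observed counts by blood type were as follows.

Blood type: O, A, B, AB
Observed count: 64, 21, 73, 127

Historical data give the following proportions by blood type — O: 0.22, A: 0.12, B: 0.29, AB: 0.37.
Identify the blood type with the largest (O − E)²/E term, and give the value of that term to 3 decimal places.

A, 5.095

Expected counts E_i = n·p_i: 285×0.22 = 62.7, 285×0.12 = 34.2, 285×0.29 = 82.65, 285×0.37 = 105.45.
O: (64 − 62.7)²/62.7 = 1.69/62.7 = 0.0270
A: (21 − 34.2)²/34.2 = 174.24/34.2 = 5.0947
B: (73 − 82.65)²/82.65 = 93.1225/82.65 = 1.1267
AB: (127 − 105.45)²/105.45 = 464.4025/105.45 = 4.4040
The largest term is for A: 5.095.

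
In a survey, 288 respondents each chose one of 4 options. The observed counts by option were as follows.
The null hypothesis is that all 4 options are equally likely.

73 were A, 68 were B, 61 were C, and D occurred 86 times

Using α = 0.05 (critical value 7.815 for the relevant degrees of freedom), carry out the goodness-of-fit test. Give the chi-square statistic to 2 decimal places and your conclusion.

Under H₀ each category has probability 1/4, so each expected count is 288/4 = 72.
cat         O        E   (O−E)²/E
A          73       72      0.014
B          68       72      0.222
C          61       72      1.681
D          86       72      2.722
Sum = 4.64
df = 3. Since 4.64 < 7.815, we do not reject H₀.

4.64; do not reject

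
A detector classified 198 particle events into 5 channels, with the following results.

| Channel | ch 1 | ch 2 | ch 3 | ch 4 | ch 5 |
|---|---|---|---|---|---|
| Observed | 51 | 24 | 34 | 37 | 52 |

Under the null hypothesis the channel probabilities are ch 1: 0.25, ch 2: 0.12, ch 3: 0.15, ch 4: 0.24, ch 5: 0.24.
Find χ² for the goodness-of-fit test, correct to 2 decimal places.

3.42

Expected counts E_i = n·p_i: 198×0.25 = 49.5, 198×0.12 = 23.76, 198×0.15 = 29.7, 198×0.24 = 47.52, 198×0.24 = 47.52.
cat         O        E   (O−E)²/E
ch 1       51     49.5      0.045
ch 2       24    23.76      0.002
ch 3       34     29.7      0.623
ch 4       37    47.52      2.329
ch 5       52    47.52      0.422
Sum = 3.42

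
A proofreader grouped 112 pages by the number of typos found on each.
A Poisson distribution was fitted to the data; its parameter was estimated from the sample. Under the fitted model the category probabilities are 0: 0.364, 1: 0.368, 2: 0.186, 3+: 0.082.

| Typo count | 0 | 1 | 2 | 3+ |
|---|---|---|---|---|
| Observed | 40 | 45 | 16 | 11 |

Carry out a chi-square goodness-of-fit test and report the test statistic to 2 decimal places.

Expected counts E_i = n·p_i: 112×0.364 = 40.768, 112×0.368 = 41.216, 112×0.186 = 20.832, 112×0.082 = 9.184.
0: (40 − 40.768)²/40.768 = 0.589824/40.768 = 0.014
1: (45 − 41.216)²/41.216 = 14.318656/41.216 = 0.347
2: (16 − 20.832)²/20.832 = 23.348224/20.832 = 1.121
3+: (11 − 9.184)²/9.184 = 3.297856/9.184 = 0.359
Sum = 1.84

1.84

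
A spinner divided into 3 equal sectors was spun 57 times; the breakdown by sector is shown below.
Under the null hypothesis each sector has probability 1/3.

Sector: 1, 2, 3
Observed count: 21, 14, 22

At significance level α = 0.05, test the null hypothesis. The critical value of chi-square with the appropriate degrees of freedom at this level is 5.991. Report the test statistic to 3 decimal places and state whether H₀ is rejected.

Under H₀ each category has probability 1/3, so each expected count is 57/3 = 19.
1: (21 − 19)²/19 = 4/19 = 0.2105
2: (14 − 19)²/19 = 25/19 = 1.3158
3: (22 − 19)²/19 = 9/19 = 0.4737
Sum = 2.000
df = 2. Since 2.000 < 5.991, we do not reject H₀.

2.000; do not reject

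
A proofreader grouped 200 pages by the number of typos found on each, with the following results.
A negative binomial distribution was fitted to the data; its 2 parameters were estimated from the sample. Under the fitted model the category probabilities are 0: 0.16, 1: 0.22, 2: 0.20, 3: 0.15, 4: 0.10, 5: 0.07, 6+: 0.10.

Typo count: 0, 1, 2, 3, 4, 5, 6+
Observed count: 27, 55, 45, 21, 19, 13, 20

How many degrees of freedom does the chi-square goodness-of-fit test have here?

There are k = 7 categories and 2 parameters estimated from the data, so df = 7 − 1 − 2 = 4.

4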